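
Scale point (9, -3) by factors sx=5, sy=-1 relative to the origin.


Scaling: (x*sx, y*sy) = (9*5, -3*-1) = (45, 3)

(45, 3)


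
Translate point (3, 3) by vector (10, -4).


Translation: (x+dx, y+dy) = (3+10, 3+-4) = (13, -1)

(13, -1)


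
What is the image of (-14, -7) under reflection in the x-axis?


Reflection across x-axis: (x, y) -> (x, -y)
(-14, -7) -> (-14, 7)

(-14, 7)


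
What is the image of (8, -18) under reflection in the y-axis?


Reflection across y-axis: (x, y) -> (-x, y)
(8, -18) -> (-8, -18)

(-8, -18)


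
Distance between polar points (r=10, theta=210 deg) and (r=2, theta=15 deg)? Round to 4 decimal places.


d = sqrt(r1^2 + r2^2 - 2*r1*r2*cos(t2-t1))
d = sqrt(10^2 + 2^2 - 2*10*2*cos(15-210)) = 11.9431

11.9431


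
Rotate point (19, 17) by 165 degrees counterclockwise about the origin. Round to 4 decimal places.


x' = 19*cos(165) - 17*sin(165) = -22.7525
y' = 19*sin(165) + 17*cos(165) = -11.5032

(-22.7525, -11.5032)


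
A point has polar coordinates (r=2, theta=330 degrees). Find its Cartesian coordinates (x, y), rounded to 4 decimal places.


x = 2 * cos(330) = 1.7321
y = 2 * sin(330) = -1

(1.7321, -1)


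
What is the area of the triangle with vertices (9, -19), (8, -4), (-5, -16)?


Area = |x1(y2-y3) + x2(y3-y1) + x3(y1-y2)| / 2
= |9*(-4--16) + 8*(-16--19) + -5*(-19--4)| / 2
= 103.5

103.5


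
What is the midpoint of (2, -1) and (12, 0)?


Midpoint = ((2+12)/2, (-1+0)/2) = (7, -0.5)

(7, -0.5)


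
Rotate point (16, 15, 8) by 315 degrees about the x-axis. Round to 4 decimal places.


x' = 16
y' = 15*cos(315) - 8*sin(315) = 16.2635
z' = 15*sin(315) + 8*cos(315) = -4.9497

(16, 16.2635, -4.9497)


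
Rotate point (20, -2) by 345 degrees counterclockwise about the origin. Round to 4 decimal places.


x' = 20*cos(345) - -2*sin(345) = 18.8009
y' = 20*sin(345) + -2*cos(345) = -7.1082

(18.8009, -7.1082)


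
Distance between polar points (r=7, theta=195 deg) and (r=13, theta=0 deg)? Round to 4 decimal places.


d = sqrt(r1^2 + r2^2 - 2*r1*r2*cos(t2-t1))
d = sqrt(7^2 + 13^2 - 2*7*13*cos(0-195)) = 19.8444

19.8444


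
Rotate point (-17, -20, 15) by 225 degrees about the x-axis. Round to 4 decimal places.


x' = -17
y' = -20*cos(225) - 15*sin(225) = 24.7487
z' = -20*sin(225) + 15*cos(225) = 3.5355

(-17, 24.7487, 3.5355)


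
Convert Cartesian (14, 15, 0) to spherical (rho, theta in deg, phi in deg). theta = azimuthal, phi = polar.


rho = sqrt(14^2 + 15^2 + 0^2) = 20.5183
theta = atan2(15, 14) = 46.9749 deg
phi = acos(0/20.5183) = 90 deg

rho = 20.5183, theta = 46.9749 deg, phi = 90 deg


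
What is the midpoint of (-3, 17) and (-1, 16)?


Midpoint = ((-3+-1)/2, (17+16)/2) = (-2, 16.5)

(-2, 16.5)


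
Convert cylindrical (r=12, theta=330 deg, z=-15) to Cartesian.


x = 12 * cos(330) = 10.3923
y = 12 * sin(330) = -6
z = -15

(10.3923, -6, -15)


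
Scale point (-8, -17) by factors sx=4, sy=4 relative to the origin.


Scaling: (x*sx, y*sy) = (-8*4, -17*4) = (-32, -68)

(-32, -68)


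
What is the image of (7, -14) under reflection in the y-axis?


Reflection across y-axis: (x, y) -> (-x, y)
(7, -14) -> (-7, -14)

(-7, -14)


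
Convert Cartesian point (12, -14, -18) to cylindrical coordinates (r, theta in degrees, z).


r = sqrt(12^2 + (-14)^2) = 18.4391
theta = atan2(-14, 12) = 310.6013 deg
z = -18

r = 18.4391, theta = 310.6013 deg, z = -18


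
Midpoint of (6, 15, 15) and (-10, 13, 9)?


Midpoint = ((6+-10)/2, (15+13)/2, (15+9)/2) = (-2, 14, 12)

(-2, 14, 12)


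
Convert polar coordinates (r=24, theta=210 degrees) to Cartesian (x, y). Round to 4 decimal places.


x = 24 * cos(210) = -20.7846
y = 24 * sin(210) = -12

(-20.7846, -12)


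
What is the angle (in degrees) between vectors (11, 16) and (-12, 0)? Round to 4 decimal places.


dot = 11*-12 + 16*0 = -132
|u| = 19.4165, |v| = 12
cos(angle) = -0.5665
angle = 124.5085 degrees

124.5085 degrees


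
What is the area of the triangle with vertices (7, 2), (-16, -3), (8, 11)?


Area = |x1(y2-y3) + x2(y3-y1) + x3(y1-y2)| / 2
= |7*(-3-11) + -16*(11-2) + 8*(2--3)| / 2
= 101

101


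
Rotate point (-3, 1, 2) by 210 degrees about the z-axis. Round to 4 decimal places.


x' = -3*cos(210) - 1*sin(210) = 3.0981
y' = -3*sin(210) + 1*cos(210) = 0.634
z' = 2

(3.0981, 0.634, 2)


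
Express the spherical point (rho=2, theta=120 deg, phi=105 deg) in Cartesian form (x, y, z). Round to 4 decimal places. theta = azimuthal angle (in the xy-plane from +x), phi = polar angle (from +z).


x = 2 * sin(105) * cos(120) = -0.9659
y = 2 * sin(105) * sin(120) = 1.673
z = 2 * cos(105) = -0.5176

(-0.9659, 1.673, -0.5176)


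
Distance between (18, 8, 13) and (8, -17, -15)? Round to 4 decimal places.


d = sqrt((8-18)^2 + (-17-8)^2 + (-15-13)^2) = 38.8458

38.8458


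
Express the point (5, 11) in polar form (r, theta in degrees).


r = sqrt(5^2 + 11^2) = 12.083
theta = atan2(11, 5) = 65.556 degrees

r = 12.083, theta = 65.556 degrees


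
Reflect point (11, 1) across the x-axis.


Reflection across x-axis: (x, y) -> (x, -y)
(11, 1) -> (11, -1)

(11, -1)


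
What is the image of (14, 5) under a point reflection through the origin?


Reflection through origin: (x, y) -> (-x, -y)
(14, 5) -> (-14, -5)

(-14, -5)


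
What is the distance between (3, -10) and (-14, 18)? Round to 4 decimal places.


d = sqrt((-14-3)^2 + (18--10)^2) = 32.7567

32.7567


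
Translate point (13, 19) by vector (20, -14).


Translation: (x+dx, y+dy) = (13+20, 19+-14) = (33, 5)

(33, 5)


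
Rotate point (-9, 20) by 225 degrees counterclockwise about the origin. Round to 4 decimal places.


x' = -9*cos(225) - 20*sin(225) = 20.5061
y' = -9*sin(225) + 20*cos(225) = -7.7782

(20.5061, -7.7782)


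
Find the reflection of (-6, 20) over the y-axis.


Reflection across y-axis: (x, y) -> (-x, y)
(-6, 20) -> (6, 20)

(6, 20)


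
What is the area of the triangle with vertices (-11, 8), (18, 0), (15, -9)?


Area = |x1(y2-y3) + x2(y3-y1) + x3(y1-y2)| / 2
= |-11*(0--9) + 18*(-9-8) + 15*(8-0)| / 2
= 142.5

142.5


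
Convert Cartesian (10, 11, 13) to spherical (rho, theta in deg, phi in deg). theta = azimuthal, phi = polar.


rho = sqrt(10^2 + 11^2 + 13^2) = 19.7484
theta = atan2(11, 10) = 47.7263 deg
phi = acos(13/19.7484) = 48.8311 deg

rho = 19.7484, theta = 47.7263 deg, phi = 48.8311 deg


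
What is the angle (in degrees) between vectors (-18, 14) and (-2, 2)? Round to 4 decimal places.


dot = -18*-2 + 14*2 = 64
|u| = 22.8035, |v| = 2.8284
cos(angle) = 0.9923
angle = 7.125 degrees

7.125 degrees


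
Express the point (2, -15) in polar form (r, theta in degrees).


r = sqrt(2^2 + (-15)^2) = 15.1327
theta = atan2(-15, 2) = 277.5946 degrees

r = 15.1327, theta = 277.5946 degrees


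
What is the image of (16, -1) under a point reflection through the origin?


Reflection through origin: (x, y) -> (-x, -y)
(16, -1) -> (-16, 1)

(-16, 1)


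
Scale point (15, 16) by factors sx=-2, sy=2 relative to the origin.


Scaling: (x*sx, y*sy) = (15*-2, 16*2) = (-30, 32)

(-30, 32)


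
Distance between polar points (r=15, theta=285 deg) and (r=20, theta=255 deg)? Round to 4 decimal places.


d = sqrt(r1^2 + r2^2 - 2*r1*r2*cos(t2-t1))
d = sqrt(15^2 + 20^2 - 2*15*20*cos(255-285)) = 10.2657

10.2657


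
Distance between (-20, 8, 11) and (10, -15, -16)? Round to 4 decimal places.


d = sqrt((10--20)^2 + (-15-8)^2 + (-16-11)^2) = 46.4543

46.4543


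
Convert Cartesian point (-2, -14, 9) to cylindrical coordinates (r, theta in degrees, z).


r = sqrt((-2)^2 + (-14)^2) = 14.1421
theta = atan2(-14, -2) = 261.8699 deg
z = 9

r = 14.1421, theta = 261.8699 deg, z = 9


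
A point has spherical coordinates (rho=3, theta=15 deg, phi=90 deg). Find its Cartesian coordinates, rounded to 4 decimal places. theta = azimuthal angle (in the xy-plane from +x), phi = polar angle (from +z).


x = 3 * sin(90) * cos(15) = 2.8978
y = 3 * sin(90) * sin(15) = 0.7765
z = 3 * cos(90) = 0

(2.8978, 0.7765, 0)


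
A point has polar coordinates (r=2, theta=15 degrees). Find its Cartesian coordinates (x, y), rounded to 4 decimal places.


x = 2 * cos(15) = 1.9319
y = 2 * sin(15) = 0.5176

(1.9319, 0.5176)


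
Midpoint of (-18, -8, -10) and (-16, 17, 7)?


Midpoint = ((-18+-16)/2, (-8+17)/2, (-10+7)/2) = (-17, 4.5, -1.5)

(-17, 4.5, -1.5)


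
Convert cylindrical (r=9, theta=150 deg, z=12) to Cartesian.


x = 9 * cos(150) = -7.7942
y = 9 * sin(150) = 4.5
z = 12

(-7.7942, 4.5, 12)


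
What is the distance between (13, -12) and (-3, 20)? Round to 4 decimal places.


d = sqrt((-3-13)^2 + (20--12)^2) = 35.7771

35.7771


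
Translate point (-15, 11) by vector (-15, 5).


Translation: (x+dx, y+dy) = (-15+-15, 11+5) = (-30, 16)

(-30, 16)


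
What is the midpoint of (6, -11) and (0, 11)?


Midpoint = ((6+0)/2, (-11+11)/2) = (3, 0)

(3, 0)


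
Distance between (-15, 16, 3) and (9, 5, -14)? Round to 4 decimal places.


d = sqrt((9--15)^2 + (5-16)^2 + (-14-3)^2) = 31.4006

31.4006


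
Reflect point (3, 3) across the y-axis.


Reflection across y-axis: (x, y) -> (-x, y)
(3, 3) -> (-3, 3)

(-3, 3)


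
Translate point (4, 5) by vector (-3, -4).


Translation: (x+dx, y+dy) = (4+-3, 5+-4) = (1, 1)

(1, 1)


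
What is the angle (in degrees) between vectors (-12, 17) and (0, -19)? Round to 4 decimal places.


dot = -12*0 + 17*-19 = -323
|u| = 20.8087, |v| = 19
cos(angle) = -0.817
angle = 144.7824 degrees

144.7824 degrees


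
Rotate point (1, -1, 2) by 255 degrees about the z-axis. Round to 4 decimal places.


x' = 1*cos(255) - -1*sin(255) = -1.2247
y' = 1*sin(255) + -1*cos(255) = -0.7071
z' = 2

(-1.2247, -0.7071, 2)


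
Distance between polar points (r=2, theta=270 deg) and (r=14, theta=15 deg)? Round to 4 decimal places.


d = sqrt(r1^2 + r2^2 - 2*r1*r2*cos(t2-t1))
d = sqrt(2^2 + 14^2 - 2*2*14*cos(15-270)) = 14.6456

14.6456


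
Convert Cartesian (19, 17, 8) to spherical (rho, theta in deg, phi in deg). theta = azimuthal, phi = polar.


rho = sqrt(19^2 + 17^2 + 8^2) = 26.7208
theta = atan2(17, 19) = 41.8202 deg
phi = acos(8/26.7208) = 72.5789 deg

rho = 26.7208, theta = 41.8202 deg, phi = 72.5789 deg


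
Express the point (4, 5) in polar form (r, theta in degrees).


r = sqrt(4^2 + 5^2) = 6.4031
theta = atan2(5, 4) = 51.3402 degrees

r = 6.4031, theta = 51.3402 degrees


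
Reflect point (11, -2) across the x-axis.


Reflection across x-axis: (x, y) -> (x, -y)
(11, -2) -> (11, 2)

(11, 2)


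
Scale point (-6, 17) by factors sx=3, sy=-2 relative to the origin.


Scaling: (x*sx, y*sy) = (-6*3, 17*-2) = (-18, -34)

(-18, -34)


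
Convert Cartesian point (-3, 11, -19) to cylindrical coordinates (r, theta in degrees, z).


r = sqrt((-3)^2 + 11^2) = 11.4018
theta = atan2(11, -3) = 105.2551 deg
z = -19

r = 11.4018, theta = 105.2551 deg, z = -19


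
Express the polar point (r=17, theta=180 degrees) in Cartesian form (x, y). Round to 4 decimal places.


x = 17 * cos(180) = -17
y = 17 * sin(180) = 0

(-17, 0)


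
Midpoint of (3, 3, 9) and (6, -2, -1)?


Midpoint = ((3+6)/2, (3+-2)/2, (9+-1)/2) = (4.5, 0.5, 4)

(4.5, 0.5, 4)


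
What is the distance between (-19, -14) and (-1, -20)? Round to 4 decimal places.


d = sqrt((-1--19)^2 + (-20--14)^2) = 18.9737

18.9737


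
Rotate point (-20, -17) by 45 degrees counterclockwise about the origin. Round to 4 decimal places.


x' = -20*cos(45) - -17*sin(45) = -2.1213
y' = -20*sin(45) + -17*cos(45) = -26.163

(-2.1213, -26.163)


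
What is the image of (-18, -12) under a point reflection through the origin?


Reflection through origin: (x, y) -> (-x, -y)
(-18, -12) -> (18, 12)

(18, 12)


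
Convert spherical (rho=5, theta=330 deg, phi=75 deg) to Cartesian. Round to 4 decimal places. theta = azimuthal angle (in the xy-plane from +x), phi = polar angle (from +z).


x = 5 * sin(75) * cos(330) = 4.1826
y = 5 * sin(75) * sin(330) = -2.4148
z = 5 * cos(75) = 1.2941

(4.1826, -2.4148, 1.2941)


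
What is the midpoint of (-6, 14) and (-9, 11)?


Midpoint = ((-6+-9)/2, (14+11)/2) = (-7.5, 12.5)

(-7.5, 12.5)


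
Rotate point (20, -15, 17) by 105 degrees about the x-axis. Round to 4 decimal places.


x' = 20
y' = -15*cos(105) - 17*sin(105) = -12.5385
z' = -15*sin(105) + 17*cos(105) = -18.8888

(20, -12.5385, -18.8888)


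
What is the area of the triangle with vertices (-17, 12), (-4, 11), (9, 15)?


Area = |x1(y2-y3) + x2(y3-y1) + x3(y1-y2)| / 2
= |-17*(11-15) + -4*(15-12) + 9*(12-11)| / 2
= 32.5

32.5


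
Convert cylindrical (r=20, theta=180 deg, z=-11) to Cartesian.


x = 20 * cos(180) = -20
y = 20 * sin(180) = 0
z = -11

(-20, 0, -11)


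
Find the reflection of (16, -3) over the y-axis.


Reflection across y-axis: (x, y) -> (-x, y)
(16, -3) -> (-16, -3)

(-16, -3)


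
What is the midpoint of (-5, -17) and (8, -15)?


Midpoint = ((-5+8)/2, (-17+-15)/2) = (1.5, -16)

(1.5, -16)


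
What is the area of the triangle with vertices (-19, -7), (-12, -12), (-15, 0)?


Area = |x1(y2-y3) + x2(y3-y1) + x3(y1-y2)| / 2
= |-19*(-12-0) + -12*(0--7) + -15*(-7--12)| / 2
= 34.5

34.5


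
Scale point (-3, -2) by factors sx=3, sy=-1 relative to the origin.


Scaling: (x*sx, y*sy) = (-3*3, -2*-1) = (-9, 2)

(-9, 2)


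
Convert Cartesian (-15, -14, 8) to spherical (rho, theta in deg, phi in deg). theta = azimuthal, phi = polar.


rho = sqrt((-15)^2 + (-14)^2 + 8^2) = 22.0227
theta = atan2(-14, -15) = 223.0251 deg
phi = acos(8/22.0227) = 68.6994 deg

rho = 22.0227, theta = 223.0251 deg, phi = 68.6994 deg


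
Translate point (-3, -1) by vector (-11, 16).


Translation: (x+dx, y+dy) = (-3+-11, -1+16) = (-14, 15)

(-14, 15)


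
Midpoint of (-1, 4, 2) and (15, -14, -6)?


Midpoint = ((-1+15)/2, (4+-14)/2, (2+-6)/2) = (7, -5, -2)

(7, -5, -2)


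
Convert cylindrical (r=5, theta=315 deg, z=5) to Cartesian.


x = 5 * cos(315) = 3.5355
y = 5 * sin(315) = -3.5355
z = 5

(3.5355, -3.5355, 5)


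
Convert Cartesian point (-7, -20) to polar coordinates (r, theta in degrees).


r = sqrt((-7)^2 + (-20)^2) = 21.1896
theta = atan2(-20, -7) = 250.71 degrees

r = 21.1896, theta = 250.71 degrees


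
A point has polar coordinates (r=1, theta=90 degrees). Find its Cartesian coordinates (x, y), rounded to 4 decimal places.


x = 1 * cos(90) = 0
y = 1 * sin(90) = 1

(0, 1)


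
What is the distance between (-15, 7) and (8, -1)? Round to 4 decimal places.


d = sqrt((8--15)^2 + (-1-7)^2) = 24.3516

24.3516


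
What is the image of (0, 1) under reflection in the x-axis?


Reflection across x-axis: (x, y) -> (x, -y)
(0, 1) -> (0, -1)

(0, -1)


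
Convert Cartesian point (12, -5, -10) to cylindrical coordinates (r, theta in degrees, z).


r = sqrt(12^2 + (-5)^2) = 13
theta = atan2(-5, 12) = 337.3801 deg
z = -10

r = 13, theta = 337.3801 deg, z = -10


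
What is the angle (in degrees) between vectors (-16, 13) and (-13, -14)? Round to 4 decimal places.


dot = -16*-13 + 13*-14 = 26
|u| = 20.6155, |v| = 19.105
cos(angle) = 0.066
angle = 86.215 degrees

86.215 degrees


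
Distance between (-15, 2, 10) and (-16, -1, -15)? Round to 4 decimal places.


d = sqrt((-16--15)^2 + (-1-2)^2 + (-15-10)^2) = 25.1992

25.1992


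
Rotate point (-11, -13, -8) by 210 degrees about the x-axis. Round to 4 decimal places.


x' = -11
y' = -13*cos(210) - -8*sin(210) = 7.2583
z' = -13*sin(210) + -8*cos(210) = 13.4282

(-11, 7.2583, 13.4282)


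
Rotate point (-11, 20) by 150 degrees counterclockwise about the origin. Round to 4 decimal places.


x' = -11*cos(150) - 20*sin(150) = -0.4737
y' = -11*sin(150) + 20*cos(150) = -22.8205

(-0.4737, -22.8205)


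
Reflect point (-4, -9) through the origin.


Reflection through origin: (x, y) -> (-x, -y)
(-4, -9) -> (4, 9)

(4, 9)


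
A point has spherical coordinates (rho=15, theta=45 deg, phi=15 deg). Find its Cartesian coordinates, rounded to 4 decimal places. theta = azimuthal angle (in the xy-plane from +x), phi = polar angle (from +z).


x = 15 * sin(15) * cos(45) = 2.7452
y = 15 * sin(15) * sin(45) = 2.7452
z = 15 * cos(15) = 14.4889

(2.7452, 2.7452, 14.4889)


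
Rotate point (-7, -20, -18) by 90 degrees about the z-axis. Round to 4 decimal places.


x' = -7*cos(90) - -20*sin(90) = 20
y' = -7*sin(90) + -20*cos(90) = -7
z' = -18

(20, -7, -18)


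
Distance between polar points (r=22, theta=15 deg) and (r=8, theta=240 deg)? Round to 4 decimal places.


d = sqrt(r1^2 + r2^2 - 2*r1*r2*cos(t2-t1))
d = sqrt(22^2 + 8^2 - 2*22*8*cos(240-15)) = 28.2294

28.2294


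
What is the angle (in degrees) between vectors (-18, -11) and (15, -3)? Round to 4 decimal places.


dot = -18*15 + -11*-3 = -237
|u| = 21.095, |v| = 15.2971
cos(angle) = -0.7344
angle = 137.2605 degrees

137.2605 degrees


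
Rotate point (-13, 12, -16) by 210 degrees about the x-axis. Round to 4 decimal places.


x' = -13
y' = 12*cos(210) - -16*sin(210) = -18.3923
z' = 12*sin(210) + -16*cos(210) = 7.8564

(-13, -18.3923, 7.8564)


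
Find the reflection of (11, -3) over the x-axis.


Reflection across x-axis: (x, y) -> (x, -y)
(11, -3) -> (11, 3)

(11, 3)


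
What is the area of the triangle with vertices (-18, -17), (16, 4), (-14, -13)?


Area = |x1(y2-y3) + x2(y3-y1) + x3(y1-y2)| / 2
= |-18*(4--13) + 16*(-13--17) + -14*(-17-4)| / 2
= 26

26


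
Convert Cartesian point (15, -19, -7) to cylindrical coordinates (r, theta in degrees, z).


r = sqrt(15^2 + (-19)^2) = 24.2074
theta = atan2(-19, 15) = 308.2902 deg
z = -7

r = 24.2074, theta = 308.2902 deg, z = -7


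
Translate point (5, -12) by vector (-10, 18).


Translation: (x+dx, y+dy) = (5+-10, -12+18) = (-5, 6)

(-5, 6)


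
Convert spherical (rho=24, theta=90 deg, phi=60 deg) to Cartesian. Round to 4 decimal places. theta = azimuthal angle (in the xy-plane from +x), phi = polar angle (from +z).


x = 24 * sin(60) * cos(90) = 0
y = 24 * sin(60) * sin(90) = 20.7846
z = 24 * cos(60) = 12

(0, 20.7846, 12)


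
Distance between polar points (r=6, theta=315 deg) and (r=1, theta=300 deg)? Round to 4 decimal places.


d = sqrt(r1^2 + r2^2 - 2*r1*r2*cos(t2-t1))
d = sqrt(6^2 + 1^2 - 2*6*1*cos(300-315)) = 5.0407

5.0407


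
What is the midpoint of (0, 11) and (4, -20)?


Midpoint = ((0+4)/2, (11+-20)/2) = (2, -4.5)

(2, -4.5)


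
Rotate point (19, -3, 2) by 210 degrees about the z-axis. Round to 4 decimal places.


x' = 19*cos(210) - -3*sin(210) = -17.9545
y' = 19*sin(210) + -3*cos(210) = -6.9019
z' = 2

(-17.9545, -6.9019, 2)


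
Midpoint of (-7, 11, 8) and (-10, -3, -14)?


Midpoint = ((-7+-10)/2, (11+-3)/2, (8+-14)/2) = (-8.5, 4, -3)

(-8.5, 4, -3)


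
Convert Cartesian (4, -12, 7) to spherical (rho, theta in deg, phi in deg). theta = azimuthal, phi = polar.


rho = sqrt(4^2 + (-12)^2 + 7^2) = 14.4568
theta = atan2(-12, 4) = 288.4349 deg
phi = acos(7/14.4568) = 61.0399 deg

rho = 14.4568, theta = 288.4349 deg, phi = 61.0399 deg


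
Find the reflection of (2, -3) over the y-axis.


Reflection across y-axis: (x, y) -> (-x, y)
(2, -3) -> (-2, -3)

(-2, -3)


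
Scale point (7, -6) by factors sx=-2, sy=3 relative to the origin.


Scaling: (x*sx, y*sy) = (7*-2, -6*3) = (-14, -18)

(-14, -18)


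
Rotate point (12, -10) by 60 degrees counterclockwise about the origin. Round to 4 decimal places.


x' = 12*cos(60) - -10*sin(60) = 14.6603
y' = 12*sin(60) + -10*cos(60) = 5.3923

(14.6603, 5.3923)


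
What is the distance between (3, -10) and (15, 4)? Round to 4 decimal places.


d = sqrt((15-3)^2 + (4--10)^2) = 18.4391

18.4391


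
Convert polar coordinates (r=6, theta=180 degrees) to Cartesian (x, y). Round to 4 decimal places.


x = 6 * cos(180) = -6
y = 6 * sin(180) = 0

(-6, 0)


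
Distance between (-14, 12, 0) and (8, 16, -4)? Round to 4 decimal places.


d = sqrt((8--14)^2 + (16-12)^2 + (-4-0)^2) = 22.7156

22.7156


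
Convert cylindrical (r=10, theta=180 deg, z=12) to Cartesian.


x = 10 * cos(180) = -10
y = 10 * sin(180) = 0
z = 12

(-10, 0, 12)


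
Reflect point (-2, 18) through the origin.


Reflection through origin: (x, y) -> (-x, -y)
(-2, 18) -> (2, -18)

(2, -18)


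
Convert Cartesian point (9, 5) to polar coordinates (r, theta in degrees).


r = sqrt(9^2 + 5^2) = 10.2956
theta = atan2(5, 9) = 29.0546 degrees

r = 10.2956, theta = 29.0546 degrees


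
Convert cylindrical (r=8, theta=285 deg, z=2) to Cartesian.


x = 8 * cos(285) = 2.0706
y = 8 * sin(285) = -7.7274
z = 2

(2.0706, -7.7274, 2)


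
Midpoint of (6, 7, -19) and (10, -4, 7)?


Midpoint = ((6+10)/2, (7+-4)/2, (-19+7)/2) = (8, 1.5, -6)

(8, 1.5, -6)


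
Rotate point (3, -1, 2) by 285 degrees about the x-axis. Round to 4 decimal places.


x' = 3
y' = -1*cos(285) - 2*sin(285) = 1.673
z' = -1*sin(285) + 2*cos(285) = 1.4836

(3, 1.673, 1.4836)


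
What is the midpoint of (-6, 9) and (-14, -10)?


Midpoint = ((-6+-14)/2, (9+-10)/2) = (-10, -0.5)

(-10, -0.5)


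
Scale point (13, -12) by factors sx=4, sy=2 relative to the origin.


Scaling: (x*sx, y*sy) = (13*4, -12*2) = (52, -24)

(52, -24)


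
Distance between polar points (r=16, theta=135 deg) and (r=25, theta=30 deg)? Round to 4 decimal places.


d = sqrt(r1^2 + r2^2 - 2*r1*r2*cos(t2-t1))
d = sqrt(16^2 + 25^2 - 2*16*25*cos(30-135)) = 32.9857

32.9857


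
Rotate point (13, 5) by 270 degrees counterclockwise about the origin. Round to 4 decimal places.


x' = 13*cos(270) - 5*sin(270) = 5
y' = 13*sin(270) + 5*cos(270) = -13

(5, -13)


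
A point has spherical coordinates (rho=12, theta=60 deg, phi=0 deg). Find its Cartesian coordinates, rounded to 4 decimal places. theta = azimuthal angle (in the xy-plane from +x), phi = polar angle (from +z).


x = 12 * sin(0) * cos(60) = 0
y = 12 * sin(0) * sin(60) = 0
z = 12 * cos(0) = 12

(0, 0, 12)


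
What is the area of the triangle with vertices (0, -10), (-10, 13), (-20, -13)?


Area = |x1(y2-y3) + x2(y3-y1) + x3(y1-y2)| / 2
= |0*(13--13) + -10*(-13--10) + -20*(-10-13)| / 2
= 245

245


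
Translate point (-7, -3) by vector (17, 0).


Translation: (x+dx, y+dy) = (-7+17, -3+0) = (10, -3)

(10, -3)


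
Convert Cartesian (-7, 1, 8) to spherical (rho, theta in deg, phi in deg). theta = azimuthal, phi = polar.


rho = sqrt((-7)^2 + 1^2 + 8^2) = 10.6771
theta = atan2(1, -7) = 171.8699 deg
phi = acos(8/10.6771) = 41.4729 deg

rho = 10.6771, theta = 171.8699 deg, phi = 41.4729 deg


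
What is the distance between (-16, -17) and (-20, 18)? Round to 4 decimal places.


d = sqrt((-20--16)^2 + (18--17)^2) = 35.2278

35.2278


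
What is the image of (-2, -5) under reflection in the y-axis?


Reflection across y-axis: (x, y) -> (-x, y)
(-2, -5) -> (2, -5)

(2, -5)


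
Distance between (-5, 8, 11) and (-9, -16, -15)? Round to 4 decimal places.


d = sqrt((-9--5)^2 + (-16-8)^2 + (-15-11)^2) = 35.609

35.609


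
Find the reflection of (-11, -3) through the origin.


Reflection through origin: (x, y) -> (-x, -y)
(-11, -3) -> (11, 3)

(11, 3)


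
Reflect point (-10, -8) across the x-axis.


Reflection across x-axis: (x, y) -> (x, -y)
(-10, -8) -> (-10, 8)

(-10, 8)


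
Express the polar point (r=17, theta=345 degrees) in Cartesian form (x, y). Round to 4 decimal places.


x = 17 * cos(345) = 16.4207
y = 17 * sin(345) = -4.3999

(16.4207, -4.3999)


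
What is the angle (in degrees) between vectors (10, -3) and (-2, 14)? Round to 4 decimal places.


dot = 10*-2 + -3*14 = -62
|u| = 10.4403, |v| = 14.1421
cos(angle) = -0.4199
angle = 114.8293 degrees

114.8293 degrees


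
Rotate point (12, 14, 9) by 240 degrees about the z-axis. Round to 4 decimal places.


x' = 12*cos(240) - 14*sin(240) = 6.1244
y' = 12*sin(240) + 14*cos(240) = -17.3923
z' = 9

(6.1244, -17.3923, 9)


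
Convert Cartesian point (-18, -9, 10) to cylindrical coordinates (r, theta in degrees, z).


r = sqrt((-18)^2 + (-9)^2) = 20.1246
theta = atan2(-9, -18) = 206.5651 deg
z = 10

r = 20.1246, theta = 206.5651 deg, z = 10


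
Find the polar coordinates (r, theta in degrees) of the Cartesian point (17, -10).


r = sqrt(17^2 + (-10)^2) = 19.7231
theta = atan2(-10, 17) = 329.5345 degrees

r = 19.7231, theta = 329.5345 degrees


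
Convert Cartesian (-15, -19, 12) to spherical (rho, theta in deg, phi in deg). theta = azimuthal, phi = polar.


rho = sqrt((-15)^2 + (-19)^2 + 12^2) = 27.0185
theta = atan2(-19, -15) = 231.7098 deg
phi = acos(12/27.0185) = 63.6317 deg

rho = 27.0185, theta = 231.7098 deg, phi = 63.6317 deg


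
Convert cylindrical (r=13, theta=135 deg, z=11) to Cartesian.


x = 13 * cos(135) = -9.1924
y = 13 * sin(135) = 9.1924
z = 11

(-9.1924, 9.1924, 11)


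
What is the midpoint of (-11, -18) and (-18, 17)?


Midpoint = ((-11+-18)/2, (-18+17)/2) = (-14.5, -0.5)

(-14.5, -0.5)


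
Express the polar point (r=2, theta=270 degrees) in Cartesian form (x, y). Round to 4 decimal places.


x = 2 * cos(270) = 0
y = 2 * sin(270) = -2

(0, -2)


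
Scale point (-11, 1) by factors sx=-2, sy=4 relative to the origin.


Scaling: (x*sx, y*sy) = (-11*-2, 1*4) = (22, 4)

(22, 4)


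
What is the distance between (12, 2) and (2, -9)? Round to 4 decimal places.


d = sqrt((2-12)^2 + (-9-2)^2) = 14.8661

14.8661


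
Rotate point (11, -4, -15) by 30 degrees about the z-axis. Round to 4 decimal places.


x' = 11*cos(30) - -4*sin(30) = 11.5263
y' = 11*sin(30) + -4*cos(30) = 2.0359
z' = -15

(11.5263, 2.0359, -15)


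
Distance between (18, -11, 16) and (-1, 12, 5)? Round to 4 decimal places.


d = sqrt((-1-18)^2 + (12--11)^2 + (5-16)^2) = 31.7962

31.7962


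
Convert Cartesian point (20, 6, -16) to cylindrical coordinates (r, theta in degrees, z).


r = sqrt(20^2 + 6^2) = 20.8806
theta = atan2(6, 20) = 16.6992 deg
z = -16

r = 20.8806, theta = 16.6992 deg, z = -16


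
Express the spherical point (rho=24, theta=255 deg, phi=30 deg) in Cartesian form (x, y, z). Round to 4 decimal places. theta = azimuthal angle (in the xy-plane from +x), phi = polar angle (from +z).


x = 24 * sin(30) * cos(255) = -3.1058
y = 24 * sin(30) * sin(255) = -11.5911
z = 24 * cos(30) = 20.7846

(-3.1058, -11.5911, 20.7846)


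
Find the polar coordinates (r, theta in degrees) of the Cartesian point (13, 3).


r = sqrt(13^2 + 3^2) = 13.3417
theta = atan2(3, 13) = 12.9946 degrees

r = 13.3417, theta = 12.9946 degrees


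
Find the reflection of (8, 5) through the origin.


Reflection through origin: (x, y) -> (-x, -y)
(8, 5) -> (-8, -5)

(-8, -5)


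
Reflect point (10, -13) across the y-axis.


Reflection across y-axis: (x, y) -> (-x, y)
(10, -13) -> (-10, -13)

(-10, -13)


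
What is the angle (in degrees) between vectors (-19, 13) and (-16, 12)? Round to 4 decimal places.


dot = -19*-16 + 13*12 = 460
|u| = 23.0217, |v| = 20
cos(angle) = 0.9991
angle = 2.4896 degrees

2.4896 degrees


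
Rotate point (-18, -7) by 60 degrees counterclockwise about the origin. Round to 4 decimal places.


x' = -18*cos(60) - -7*sin(60) = -2.9378
y' = -18*sin(60) + -7*cos(60) = -19.0885

(-2.9378, -19.0885)


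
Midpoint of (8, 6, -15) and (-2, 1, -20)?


Midpoint = ((8+-2)/2, (6+1)/2, (-15+-20)/2) = (3, 3.5, -17.5)

(3, 3.5, -17.5)


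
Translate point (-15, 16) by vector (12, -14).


Translation: (x+dx, y+dy) = (-15+12, 16+-14) = (-3, 2)

(-3, 2)


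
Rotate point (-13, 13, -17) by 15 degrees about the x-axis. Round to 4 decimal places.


x' = -13
y' = 13*cos(15) - -17*sin(15) = 16.957
z' = 13*sin(15) + -17*cos(15) = -13.0561

(-13, 16.957, -13.0561)


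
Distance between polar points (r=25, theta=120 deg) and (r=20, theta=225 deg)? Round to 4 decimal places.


d = sqrt(r1^2 + r2^2 - 2*r1*r2*cos(t2-t1))
d = sqrt(25^2 + 20^2 - 2*25*20*cos(225-120)) = 35.8304

35.8304


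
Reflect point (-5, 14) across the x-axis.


Reflection across x-axis: (x, y) -> (x, -y)
(-5, 14) -> (-5, -14)

(-5, -14)


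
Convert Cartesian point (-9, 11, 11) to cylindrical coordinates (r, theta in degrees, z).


r = sqrt((-9)^2 + 11^2) = 14.2127
theta = atan2(11, -9) = 129.2894 deg
z = 11

r = 14.2127, theta = 129.2894 deg, z = 11


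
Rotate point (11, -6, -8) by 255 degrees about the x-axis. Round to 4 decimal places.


x' = 11
y' = -6*cos(255) - -8*sin(255) = -6.1745
z' = -6*sin(255) + -8*cos(255) = 7.8661

(11, -6.1745, 7.8661)


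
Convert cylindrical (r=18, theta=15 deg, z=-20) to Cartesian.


x = 18 * cos(15) = 17.3867
y = 18 * sin(15) = 4.6587
z = -20

(17.3867, 4.6587, -20)


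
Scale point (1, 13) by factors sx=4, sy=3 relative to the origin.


Scaling: (x*sx, y*sy) = (1*4, 13*3) = (4, 39)

(4, 39)


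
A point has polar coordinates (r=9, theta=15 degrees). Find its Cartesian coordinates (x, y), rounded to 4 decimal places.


x = 9 * cos(15) = 8.6933
y = 9 * sin(15) = 2.3294

(8.6933, 2.3294)


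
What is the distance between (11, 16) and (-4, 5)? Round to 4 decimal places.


d = sqrt((-4-11)^2 + (5-16)^2) = 18.6011

18.6011


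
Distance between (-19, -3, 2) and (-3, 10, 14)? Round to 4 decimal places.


d = sqrt((-3--19)^2 + (10--3)^2 + (14-2)^2) = 23.8537

23.8537


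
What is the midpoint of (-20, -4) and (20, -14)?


Midpoint = ((-20+20)/2, (-4+-14)/2) = (0, -9)

(0, -9)


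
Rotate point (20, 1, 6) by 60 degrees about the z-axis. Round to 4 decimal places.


x' = 20*cos(60) - 1*sin(60) = 9.134
y' = 20*sin(60) + 1*cos(60) = 17.8205
z' = 6

(9.134, 17.8205, 6)


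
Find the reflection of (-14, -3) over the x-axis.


Reflection across x-axis: (x, y) -> (x, -y)
(-14, -3) -> (-14, 3)

(-14, 3)


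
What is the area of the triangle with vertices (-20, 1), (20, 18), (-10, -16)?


Area = |x1(y2-y3) + x2(y3-y1) + x3(y1-y2)| / 2
= |-20*(18--16) + 20*(-16-1) + -10*(1-18)| / 2
= 425

425


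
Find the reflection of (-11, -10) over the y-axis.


Reflection across y-axis: (x, y) -> (-x, y)
(-11, -10) -> (11, -10)

(11, -10)


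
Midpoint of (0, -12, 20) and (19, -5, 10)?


Midpoint = ((0+19)/2, (-12+-5)/2, (20+10)/2) = (9.5, -8.5, 15)

(9.5, -8.5, 15)


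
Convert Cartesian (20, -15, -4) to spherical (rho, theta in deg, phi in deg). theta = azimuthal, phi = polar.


rho = sqrt(20^2 + (-15)^2 + (-4)^2) = 25.318
theta = atan2(-15, 20) = 323.1301 deg
phi = acos(-4/25.318) = 99.0903 deg

rho = 25.318, theta = 323.1301 deg, phi = 99.0903 deg


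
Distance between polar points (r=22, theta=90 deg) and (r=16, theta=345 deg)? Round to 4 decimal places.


d = sqrt(r1^2 + r2^2 - 2*r1*r2*cos(t2-t1))
d = sqrt(22^2 + 16^2 - 2*22*16*cos(345-90)) = 30.3679

30.3679


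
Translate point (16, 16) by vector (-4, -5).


Translation: (x+dx, y+dy) = (16+-4, 16+-5) = (12, 11)

(12, 11)


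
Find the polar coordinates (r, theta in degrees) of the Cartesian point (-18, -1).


r = sqrt((-18)^2 + (-1)^2) = 18.0278
theta = atan2(-1, -18) = 183.1798 degrees

r = 18.0278, theta = 183.1798 degrees


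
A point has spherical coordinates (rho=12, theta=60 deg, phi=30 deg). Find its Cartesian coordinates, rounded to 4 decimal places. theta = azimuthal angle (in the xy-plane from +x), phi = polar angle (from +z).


x = 12 * sin(30) * cos(60) = 3
y = 12 * sin(30) * sin(60) = 5.1962
z = 12 * cos(30) = 10.3923

(3, 5.1962, 10.3923)


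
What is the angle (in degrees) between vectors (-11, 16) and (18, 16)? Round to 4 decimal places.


dot = -11*18 + 16*16 = 58
|u| = 19.4165, |v| = 24.0832
cos(angle) = 0.124
angle = 82.875 degrees

82.875 degrees


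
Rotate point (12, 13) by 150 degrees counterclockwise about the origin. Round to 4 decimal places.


x' = 12*cos(150) - 13*sin(150) = -16.8923
y' = 12*sin(150) + 13*cos(150) = -5.2583

(-16.8923, -5.2583)


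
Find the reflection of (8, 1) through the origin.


Reflection through origin: (x, y) -> (-x, -y)
(8, 1) -> (-8, -1)

(-8, -1)


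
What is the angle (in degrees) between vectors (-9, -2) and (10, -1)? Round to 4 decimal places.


dot = -9*10 + -2*-1 = -88
|u| = 9.2195, |v| = 10.0499
cos(angle) = -0.9498
angle = 161.7606 degrees

161.7606 degrees


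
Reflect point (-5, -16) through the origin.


Reflection through origin: (x, y) -> (-x, -y)
(-5, -16) -> (5, 16)

(5, 16)


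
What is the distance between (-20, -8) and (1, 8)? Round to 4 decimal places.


d = sqrt((1--20)^2 + (8--8)^2) = 26.4008

26.4008


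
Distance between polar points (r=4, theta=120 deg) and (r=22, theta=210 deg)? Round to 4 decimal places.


d = sqrt(r1^2 + r2^2 - 2*r1*r2*cos(t2-t1))
d = sqrt(4^2 + 22^2 - 2*4*22*cos(210-120)) = 22.3607

22.3607


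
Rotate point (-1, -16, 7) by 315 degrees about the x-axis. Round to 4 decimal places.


x' = -1
y' = -16*cos(315) - 7*sin(315) = -6.364
z' = -16*sin(315) + 7*cos(315) = 16.2635

(-1, -6.364, 16.2635)


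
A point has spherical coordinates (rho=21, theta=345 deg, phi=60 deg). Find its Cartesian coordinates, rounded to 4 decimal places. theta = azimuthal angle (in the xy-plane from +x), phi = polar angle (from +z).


x = 21 * sin(60) * cos(345) = 17.5668
y = 21 * sin(60) * sin(345) = -4.707
z = 21 * cos(60) = 10.5

(17.5668, -4.707, 10.5)


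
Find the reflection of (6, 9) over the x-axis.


Reflection across x-axis: (x, y) -> (x, -y)
(6, 9) -> (6, -9)

(6, -9)


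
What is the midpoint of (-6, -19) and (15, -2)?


Midpoint = ((-6+15)/2, (-19+-2)/2) = (4.5, -10.5)

(4.5, -10.5)


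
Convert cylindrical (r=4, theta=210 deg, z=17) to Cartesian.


x = 4 * cos(210) = -3.4641
y = 4 * sin(210) = -2
z = 17

(-3.4641, -2, 17)


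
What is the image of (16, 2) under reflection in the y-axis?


Reflection across y-axis: (x, y) -> (-x, y)
(16, 2) -> (-16, 2)

(-16, 2)


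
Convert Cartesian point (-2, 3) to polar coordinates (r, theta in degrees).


r = sqrt((-2)^2 + 3^2) = 3.6056
theta = atan2(3, -2) = 123.6901 degrees

r = 3.6056, theta = 123.6901 degrees


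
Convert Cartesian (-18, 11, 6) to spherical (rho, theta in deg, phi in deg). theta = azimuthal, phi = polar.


rho = sqrt((-18)^2 + 11^2 + 6^2) = 21.9317
theta = atan2(11, -18) = 148.5704 deg
phi = acos(6/21.9317) = 74.1228 deg

rho = 21.9317, theta = 148.5704 deg, phi = 74.1228 deg


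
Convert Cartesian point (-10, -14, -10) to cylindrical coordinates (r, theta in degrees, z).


r = sqrt((-10)^2 + (-14)^2) = 17.2047
theta = atan2(-14, -10) = 234.4623 deg
z = -10

r = 17.2047, theta = 234.4623 deg, z = -10


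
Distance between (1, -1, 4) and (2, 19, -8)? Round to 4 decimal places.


d = sqrt((2-1)^2 + (19--1)^2 + (-8-4)^2) = 23.3452

23.3452


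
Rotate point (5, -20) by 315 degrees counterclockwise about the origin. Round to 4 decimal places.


x' = 5*cos(315) - -20*sin(315) = -10.6066
y' = 5*sin(315) + -20*cos(315) = -17.6777

(-10.6066, -17.6777)


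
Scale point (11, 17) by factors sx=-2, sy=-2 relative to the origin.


Scaling: (x*sx, y*sy) = (11*-2, 17*-2) = (-22, -34)

(-22, -34)


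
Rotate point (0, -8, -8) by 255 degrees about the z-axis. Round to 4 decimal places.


x' = 0*cos(255) - -8*sin(255) = -7.7274
y' = 0*sin(255) + -8*cos(255) = 2.0706
z' = -8

(-7.7274, 2.0706, -8)


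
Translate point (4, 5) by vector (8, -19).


Translation: (x+dx, y+dy) = (4+8, 5+-19) = (12, -14)

(12, -14)


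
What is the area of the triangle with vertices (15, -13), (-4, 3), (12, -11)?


Area = |x1(y2-y3) + x2(y3-y1) + x3(y1-y2)| / 2
= |15*(3--11) + -4*(-11--13) + 12*(-13-3)| / 2
= 5

5


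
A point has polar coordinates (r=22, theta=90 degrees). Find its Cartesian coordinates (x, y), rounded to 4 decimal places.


x = 22 * cos(90) = 0
y = 22 * sin(90) = 22

(0, 22)


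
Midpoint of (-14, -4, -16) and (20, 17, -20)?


Midpoint = ((-14+20)/2, (-4+17)/2, (-16+-20)/2) = (3, 6.5, -18)

(3, 6.5, -18)


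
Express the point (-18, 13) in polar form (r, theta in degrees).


r = sqrt((-18)^2 + 13^2) = 22.2036
theta = atan2(13, -18) = 144.1623 degrees

r = 22.2036, theta = 144.1623 degrees


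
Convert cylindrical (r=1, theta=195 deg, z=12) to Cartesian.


x = 1 * cos(195) = -0.9659
y = 1 * sin(195) = -0.2588
z = 12

(-0.9659, -0.2588, 12)


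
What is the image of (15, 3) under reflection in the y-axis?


Reflection across y-axis: (x, y) -> (-x, y)
(15, 3) -> (-15, 3)

(-15, 3)


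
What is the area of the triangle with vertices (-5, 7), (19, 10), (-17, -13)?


Area = |x1(y2-y3) + x2(y3-y1) + x3(y1-y2)| / 2
= |-5*(10--13) + 19*(-13-7) + -17*(7-10)| / 2
= 222

222


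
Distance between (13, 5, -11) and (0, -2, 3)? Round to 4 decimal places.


d = sqrt((0-13)^2 + (-2-5)^2 + (3--11)^2) = 20.347

20.347


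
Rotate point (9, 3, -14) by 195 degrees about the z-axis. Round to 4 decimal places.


x' = 9*cos(195) - 3*sin(195) = -7.9169
y' = 9*sin(195) + 3*cos(195) = -5.2271
z' = -14

(-7.9169, -5.2271, -14)


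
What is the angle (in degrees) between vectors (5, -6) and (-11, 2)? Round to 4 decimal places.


dot = 5*-11 + -6*2 = -67
|u| = 7.8102, |v| = 11.1803
cos(angle) = -0.7673
angle = 140.1104 degrees

140.1104 degrees


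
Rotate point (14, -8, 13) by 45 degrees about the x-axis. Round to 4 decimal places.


x' = 14
y' = -8*cos(45) - 13*sin(45) = -14.8492
z' = -8*sin(45) + 13*cos(45) = 3.5355

(14, -14.8492, 3.5355)


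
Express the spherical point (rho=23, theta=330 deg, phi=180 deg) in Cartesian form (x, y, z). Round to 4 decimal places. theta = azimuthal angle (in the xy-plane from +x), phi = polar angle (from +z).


x = 23 * sin(180) * cos(330) = 0
y = 23 * sin(180) * sin(330) = 0
z = 23 * cos(180) = -23

(0, 0, -23)


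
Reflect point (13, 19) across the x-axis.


Reflection across x-axis: (x, y) -> (x, -y)
(13, 19) -> (13, -19)

(13, -19)


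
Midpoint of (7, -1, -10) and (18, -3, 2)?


Midpoint = ((7+18)/2, (-1+-3)/2, (-10+2)/2) = (12.5, -2, -4)

(12.5, -2, -4)


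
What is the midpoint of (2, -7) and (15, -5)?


Midpoint = ((2+15)/2, (-7+-5)/2) = (8.5, -6)

(8.5, -6)


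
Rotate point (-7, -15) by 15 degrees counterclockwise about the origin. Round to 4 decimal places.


x' = -7*cos(15) - -15*sin(15) = -2.8792
y' = -7*sin(15) + -15*cos(15) = -16.3006

(-2.8792, -16.3006)


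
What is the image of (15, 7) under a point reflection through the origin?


Reflection through origin: (x, y) -> (-x, -y)
(15, 7) -> (-15, -7)

(-15, -7)


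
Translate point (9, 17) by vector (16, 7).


Translation: (x+dx, y+dy) = (9+16, 17+7) = (25, 24)

(25, 24)


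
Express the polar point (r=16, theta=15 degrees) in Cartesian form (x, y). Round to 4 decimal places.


x = 16 * cos(15) = 15.4548
y = 16 * sin(15) = 4.1411

(15.4548, 4.1411)


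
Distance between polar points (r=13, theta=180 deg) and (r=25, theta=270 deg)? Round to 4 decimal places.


d = sqrt(r1^2 + r2^2 - 2*r1*r2*cos(t2-t1))
d = sqrt(13^2 + 25^2 - 2*13*25*cos(270-180)) = 28.178

28.178


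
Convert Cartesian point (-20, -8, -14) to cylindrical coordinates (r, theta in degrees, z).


r = sqrt((-20)^2 + (-8)^2) = 21.5407
theta = atan2(-8, -20) = 201.8014 deg
z = -14

r = 21.5407, theta = 201.8014 deg, z = -14


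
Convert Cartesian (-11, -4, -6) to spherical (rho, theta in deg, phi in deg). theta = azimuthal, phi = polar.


rho = sqrt((-11)^2 + (-4)^2 + (-6)^2) = 13.1529
theta = atan2(-4, -11) = 199.9831 deg
phi = acos(-6/13.1529) = 117.1403 deg

rho = 13.1529, theta = 199.9831 deg, phi = 117.1403 deg
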